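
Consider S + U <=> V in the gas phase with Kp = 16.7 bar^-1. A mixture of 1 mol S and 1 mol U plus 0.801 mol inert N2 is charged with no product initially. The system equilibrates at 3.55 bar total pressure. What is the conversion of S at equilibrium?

X = 0.834

Let X = conversion of S (basis 1 mol S); extent of reaction ξ = X.
Mole table: n_S = 1 − X; n_U = 1 − X; n_V = X; n_I = 0.801 (inert).
Summing: n_T = 2.8 − X.
y_i = n_i/n_T, p_i = y_i·P. Kp = p_V / (p_S p_U).
This yields a degree-2 equation in X; solving on (0,1), X = 0.834.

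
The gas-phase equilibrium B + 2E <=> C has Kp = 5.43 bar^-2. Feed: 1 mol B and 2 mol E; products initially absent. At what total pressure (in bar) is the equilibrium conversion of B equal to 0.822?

Basis: 1 mol B initially; let X = conversion of B. Extent ξ = X.
Species balance: n_B = 1 − X; n_E = 2 − 2X; n_C = X.
Total moles n_T = 3 − 2X.
Kp = p_C / (p_B p_E^2) with p_i = (n_i/n_T)·P.
At X = 0.822: the mole-fraction product g(X) = Π y_i^ν_i = 67. Since Kp = g(X)·P^{-2}, P = (g/Kp)^(1/2) = (67/5.43)^(1/2) = 3.51 bar.

P = 3.51 bar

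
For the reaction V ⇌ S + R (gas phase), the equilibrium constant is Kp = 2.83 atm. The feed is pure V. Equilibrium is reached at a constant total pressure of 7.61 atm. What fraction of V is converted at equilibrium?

Take 1 mol V as basis and let X be its fractional conversion, so ξ = X.
Species balance: n_V = 1 − X; n_S = X; n_R = X.
Summing: n_T = 1 + X.
y_i = n_i/n_T, p_i = y_i·P. Kp = p_S p_R / (p_V).
This yields a degree-2 equation in X; solving on (0,1), X = 0.521.

X = 0.521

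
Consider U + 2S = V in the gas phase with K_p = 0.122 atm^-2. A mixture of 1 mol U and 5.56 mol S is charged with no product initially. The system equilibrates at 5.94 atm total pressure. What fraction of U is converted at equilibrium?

X = 0.735

Basis: 1 mol U initially; let X = conversion of U. Extent ξ = X.
Mole table: n_U = 1 − X; n_S = 5.56 − 2X; n_V = X.
Total moles n_T = 6.56 − 2X.
Mole fractions y_i = n_i/n_T; K_p = p_V / (p_U p_S^2) with p_i = y_i·P.
This yields a degree-3 equation in X; solving on (0,1), X = 0.735.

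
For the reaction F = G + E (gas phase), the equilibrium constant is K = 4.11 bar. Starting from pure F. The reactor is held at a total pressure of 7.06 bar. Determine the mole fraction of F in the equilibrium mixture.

Basis: 1 mol F initially; let X = conversion of F. Extent ξ = X.
Species balance: n_F = 1 − X; n_G = X; n_E = X.
n_T = Σnᵢ = 1 + X.
With p_i = (n_i/n_T)P, K = p_G p_E / (p_F).
This yields a degree-2 equation in X; solving on (0,1), X = 0.607.
Then n_F = 0.393, n_T = 1.61, so y_F = 0.245.

y_F = 0.245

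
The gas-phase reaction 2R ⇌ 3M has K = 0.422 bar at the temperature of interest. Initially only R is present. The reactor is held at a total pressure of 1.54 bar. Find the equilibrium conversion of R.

Take 1 mol R as basis and let X be its fractional conversion, so ξ = 0.5X.
Species balance: n_R = 1 − X; n_M = 1.5X.
n_T = Σnᵢ = 1 + 0.5X.
With p_i = (n_i/n_T)P, K = p_M^3 / (p_R^2).
Setting this equal to 0.422 bar and taking the physical root (0 < X < 1) gives X = 0.345.

X = 0.345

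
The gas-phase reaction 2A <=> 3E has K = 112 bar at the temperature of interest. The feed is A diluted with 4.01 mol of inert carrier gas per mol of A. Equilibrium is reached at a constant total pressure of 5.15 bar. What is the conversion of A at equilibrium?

Let X = conversion of A (basis 1 mol A); extent of reaction ξ = 0.5X.
Moles: n_A = 1 − X; n_E = 1.5X; n_I = 4.01 (inert).
Summing: n_T = 5.01 + 0.5X.
Mole fractions y_i = n_i/n_T; K = p_E^3 / (p_A^2) with p_i = y_i·P.
Substituting and setting equal to 112 bar gives a polynomial in X; the root in (0,1) is X = 0.864.

X = 0.864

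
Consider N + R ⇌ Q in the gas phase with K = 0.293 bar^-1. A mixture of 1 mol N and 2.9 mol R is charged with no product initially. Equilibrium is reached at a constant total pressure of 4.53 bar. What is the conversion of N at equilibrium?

Basis: 1 mol N initially; let X = conversion of N. Extent ξ = X.
Mole table: n_N = 1 − X; n_R = 2.9 − X; n_Q = X.
Total moles n_T = 3.9 − X.
Mole fractions y_i = n_i/n_T; K = p_Q / (p_N p_R) with p_i = y_i·P.
This yields a degree-2 equation in X; solving on (0,1), X = 0.484.

X = 0.484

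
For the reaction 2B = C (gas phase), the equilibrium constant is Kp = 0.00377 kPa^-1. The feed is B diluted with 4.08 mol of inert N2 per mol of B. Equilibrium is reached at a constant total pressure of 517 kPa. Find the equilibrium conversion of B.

Take 1 mol B as basis and let X be its fractional conversion, so ξ = 0.5X.
Moles: n_B = 1 − X; n_C = 0.5X; n_I = 4.08 (inert).
n_T = Σnᵢ = 5.08 − 0.5X.
Mole fractions y_i = n_i/n_T; Kp = p_C / (p_B^2) with p_i = y_i·P.
Equating to 0.00377 kPa^-1 and solving on 0 < X < 1: X = 0.343.

X = 0.343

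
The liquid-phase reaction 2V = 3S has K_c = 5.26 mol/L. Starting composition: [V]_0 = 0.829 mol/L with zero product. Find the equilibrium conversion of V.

Let X = conversion of V; extent ξ = 0.829X/2 mol/L.
Concentrations: [V] = 0.829 − 0.829X; [S] = 1.24X.
K_c = [S]^3 / ([V]^2).
Equating to 5.26 mol/L: the physical root is X = 0.633.

X = 0.633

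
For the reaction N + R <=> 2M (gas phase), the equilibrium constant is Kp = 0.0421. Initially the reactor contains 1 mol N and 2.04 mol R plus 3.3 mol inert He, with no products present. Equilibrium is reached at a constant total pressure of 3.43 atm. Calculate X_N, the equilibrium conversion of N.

X = 0.132

Let X = conversion of N (basis 1 mol N); extent of reaction ξ = X.
Species balance: n_N = 1 − X; n_R = 2.04 − X; n_M = 2X; n_I = 3.3 (inert).
Total moles n_T = 6.34 (Δν = 0, constant).
y_i = n_i/n_T, p_i = y_i·P. Kp = p_M^2 / (p_N p_R).
Setting this equal to 0.0421 and taking the physical root (0 < X < 1) gives X = 0.132.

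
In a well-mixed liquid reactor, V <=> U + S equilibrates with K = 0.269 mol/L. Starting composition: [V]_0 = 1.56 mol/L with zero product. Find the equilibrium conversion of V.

X = 0.338

Let X = conversion of V; extent ξ = 1.56·X mol/L.
Concentrations: [V] = 1.56 − 1.56X; [U] = 1.56X; [S] = 1.56X.
K = [U] [S] / ([V]).
Solving K = 0.269 for X ∈ (0,1): X = 0.338.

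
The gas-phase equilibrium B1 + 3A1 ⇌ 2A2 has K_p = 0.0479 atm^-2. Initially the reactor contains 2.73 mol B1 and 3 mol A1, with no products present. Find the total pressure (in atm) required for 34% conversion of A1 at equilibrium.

P = 3.64 atm

Basis: 3 mol A1 initially; let X = conversion of A1. Extent ξ = X.
Species balance: n_B1 = 2.73 − X; n_A1 = 3 − 3X; n_A2 = 2X.
n_T = Σnᵢ = 5.73 − 2X.
K_p = p_A2^2 / (p_B1 p_A1^3) with p_i = (n_i/n_T)·P.
At X = 0.34: the mole-fraction product g(X) = Π y_i^ν_i = 0.6356. Since K_p = g(X)·P^{-2}, P = (g/K_p)^(1/2) = (0.6356/0.0479)^(1/2) = 3.64 atm.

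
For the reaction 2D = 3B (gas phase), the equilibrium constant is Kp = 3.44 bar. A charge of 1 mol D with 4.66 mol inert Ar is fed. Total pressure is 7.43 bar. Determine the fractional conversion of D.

X = 0.549

Take 1 mol D as basis and let X be its fractional conversion, so ξ = 0.5X.
Moles: n_D = 1 − X; n_B = 1.5X; n_I = 4.66 (inert).
n_T = Σnᵢ = 5.66 + 0.5X.
With p_i = (n_i/n_T)P, Kp = p_B^3 / (p_D^2).
Setting this equal to 3.44 bar and taking the physical root (0 < X < 1) gives X = 0.549.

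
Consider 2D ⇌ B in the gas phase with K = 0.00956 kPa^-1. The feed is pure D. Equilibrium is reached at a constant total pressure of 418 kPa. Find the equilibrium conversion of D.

X = 0.757

Take 1 mol D as basis and let X be its fractional conversion, so ξ = 0.5X.
Mole table: n_D = 1 − X; n_B = 0.5X.
n_T = Σnᵢ = 1 − 0.5X.
y_i = n_i/n_T, p_i = y_i·P. K = p_B / (p_D^2).
Setting this equal to 0.00956 kPa^-1 and taking the physical root (0 < X < 1) gives X = 0.757.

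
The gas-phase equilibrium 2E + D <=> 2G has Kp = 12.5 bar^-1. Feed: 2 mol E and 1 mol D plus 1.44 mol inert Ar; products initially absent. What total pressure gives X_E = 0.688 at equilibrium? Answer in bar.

Take 2 mol E as basis and let X be its fractional conversion, so ξ = X.
Mole table: n_E = 2 − 2X; n_D = 1 − X; n_G = 2X; n_I = 1.44 (inert).
n_T = Σnᵢ = 4.44 − X.
Kp = p_G^2 / (p_E^2 p_D) with p_i = (n_i/n_T)·P.
At X = 0.688: the mole-fraction product g(X) = Π y_i^ν_i = 58.48. Since Kp = g(X)·P^{-1}, P = (g/Kp)^(1/1) = (58.48/12.5)^(1/1) = 4.68 bar.

P = 4.68 bar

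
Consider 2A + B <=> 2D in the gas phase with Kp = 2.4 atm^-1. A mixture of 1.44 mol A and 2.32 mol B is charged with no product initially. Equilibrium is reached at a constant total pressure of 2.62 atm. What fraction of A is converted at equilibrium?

X = 0.653

Basis: 1.44 mol A initially; let X = conversion of A. Extent ξ = 0.72X.
At extent ξ: n_A = 1.44 − 1.44X; n_B = 2.32 − 0.72X; n_D = 1.44X.
n_T = Σnᵢ = 3.76 − 0.72X.
y_i = n_i/n_T, p_i = y_i·P. Kp = p_D^2 / (p_A^2 p_B).
Substituting and setting equal to 2.4 atm^-1 gives a polynomial in X; the root in (0,1) is X = 0.653.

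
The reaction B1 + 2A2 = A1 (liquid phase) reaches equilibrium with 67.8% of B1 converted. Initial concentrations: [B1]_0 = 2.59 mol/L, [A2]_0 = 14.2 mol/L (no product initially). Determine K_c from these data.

K_c = 0.0184 (mol/L)^-2

Let X = conversion of B1.
Concentrations: [B1] = 2.59 − 2.59X; [A2] = 14.2 − 5.18X; [A1] = 2.59X.
At X = 0.678: [B1] = 0.834, [A2] = 10.7, [A1] = 1.76.
K_c = [A1] / ([B1] [A2]^2) = 0.0184 (mol/L)^-2.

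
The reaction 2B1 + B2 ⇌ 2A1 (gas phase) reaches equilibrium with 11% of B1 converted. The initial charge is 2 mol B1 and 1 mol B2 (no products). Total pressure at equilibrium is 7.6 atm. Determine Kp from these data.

Kp = 0.00653 atm^-1

Take 2 mol B1 as basis and let X be its fractional conversion, so ξ = X.
Moles: n_B1 = 2 − 2X; n_B2 = 1 − X; n_A1 = 2X.
n_T = Σnᵢ = 3 − X.
At X = 0.11: n_B1 = 1.78, n_B2 = 0.89, n_A1 = 0.22, n_T = 2.89.
p_i = (n_i/n_T)·P. Kp = p_A1^2 / (p_B1^2 p_B2) = 0.00653 atm^-1.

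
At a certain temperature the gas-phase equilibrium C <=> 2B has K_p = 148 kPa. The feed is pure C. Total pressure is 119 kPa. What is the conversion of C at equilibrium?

Take 1 mol C as basis and let X be its fractional conversion, so ξ = X.
Moles: n_C = 1 − X; n_B = 2X.
Summing: n_T = 1 + X.
Mole fractions y_i = n_i/n_T; K_p = p_B^2 / (p_C) with p_i = y_i·P.
This yields a degree-2 equation in X; solving on (0,1), X = 0.487.

X = 0.487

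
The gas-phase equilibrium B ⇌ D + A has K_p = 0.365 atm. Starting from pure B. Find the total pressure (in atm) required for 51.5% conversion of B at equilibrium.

Let X = conversion of B (basis 1 mol B); extent of reaction ξ = X.
Moles: n_B = 1 − X; n_D = X; n_A = X.
Total moles n_T = 1 + X.
K_p = p_D p_A / (p_B) with p_i = (n_i/n_T)·P.
At X = 0.515: the mole-fraction product g(X) = Π y_i^ν_i = 0.361. Since K_p = g(X)·P^{1}, P = (K_p/g)^(1/1) = (0.365/0.361)^(1/1) = 1.01 atm.

P = 1.01 atm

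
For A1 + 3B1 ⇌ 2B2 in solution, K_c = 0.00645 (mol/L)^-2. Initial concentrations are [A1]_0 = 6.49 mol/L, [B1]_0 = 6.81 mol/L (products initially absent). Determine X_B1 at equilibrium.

Let X = conversion of B1; extent ξ = 6.81X/3 mol/L.
Concentrations: [A1] = 6.49 − 2.27X; [B1] = 6.81 − 6.81X; [B2] = 4.54X.
K_c = [B2]^2 / ([A1] [B1]^3).
This equals 0.00645 at X = 0.372 (the root in 0 < X < 1).

X = 0.372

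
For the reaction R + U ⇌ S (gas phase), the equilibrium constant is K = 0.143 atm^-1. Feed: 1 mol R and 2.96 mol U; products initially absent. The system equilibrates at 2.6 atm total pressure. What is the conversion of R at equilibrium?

X = 0.214

Basis: 1 mol R initially; let X = conversion of R. Extent ξ = X.
Mole table: n_R = 1 − X; n_U = 2.96 − X; n_S = X.
Summing: n_T = 3.96 − X.
Mole fractions y_i = n_i/n_T; K = p_S / (p_R p_U) with p_i = y_i·P.
This yields a degree-2 equation in X; solving on (0,1), X = 0.214.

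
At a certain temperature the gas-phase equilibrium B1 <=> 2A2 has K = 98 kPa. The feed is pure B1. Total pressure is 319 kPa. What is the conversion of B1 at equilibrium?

X = 0.267

Take 1 mol B1 as basis and let X be its fractional conversion, so ξ = X.
Mole table: n_B1 = 1 − X; n_A2 = 2X.
Summing: n_T = 1 + X.
y_i = n_i/n_T, p_i = y_i·P. K = p_A2^2 / (p_B1).
Equating to 98 kPa and solving on 0 < X < 1: X = 0.267.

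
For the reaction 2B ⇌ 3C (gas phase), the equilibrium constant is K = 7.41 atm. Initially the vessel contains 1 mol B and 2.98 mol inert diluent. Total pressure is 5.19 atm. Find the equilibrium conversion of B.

X = 0.629

Basis: 1 mol B initially; let X = conversion of B. Extent ξ = 0.5X.
Species balance: n_B = 1 − X; n_C = 1.5X; n_I = 2.98 (inert).
Total moles n_T = 3.98 + 0.5X.
Mole fractions y_i = n_i/n_T; K = p_C^3 / (p_B^2) with p_i = y_i·P.
Substituting and setting equal to 7.41 atm gives a polynomial in X; the root in (0,1) is X = 0.629.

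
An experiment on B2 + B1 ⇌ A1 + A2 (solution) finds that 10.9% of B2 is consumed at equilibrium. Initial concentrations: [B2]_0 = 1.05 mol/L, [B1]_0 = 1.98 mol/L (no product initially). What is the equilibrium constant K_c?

Let X = conversion of B2.
Concentrations: [B2] = 1.05 − 1.05X; [B1] = 1.98 − 1.05X; [A1] = 1.05X; [A2] = 1.05X.
At X = 0.109: [B2] = 0.936, [B1] = 1.87, [A1] = 0.114, [A2] = 0.114.
K_c = [A1] [A2] / ([B2] [B1]) = 0.00751.

K_c = 0.00751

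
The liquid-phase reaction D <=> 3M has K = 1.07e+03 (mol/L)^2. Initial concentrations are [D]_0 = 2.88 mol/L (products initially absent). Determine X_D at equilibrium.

X = 0.865

Let X = conversion of D; extent ξ = 2.88·X mol/L.
Concentrations: [D] = 2.88 − 2.88X; [M] = 8.64X.
K = [M]^3 / ([D]).
Setting equal to 1.07e+03 and solving for X on (0,1) gives X = 0.865.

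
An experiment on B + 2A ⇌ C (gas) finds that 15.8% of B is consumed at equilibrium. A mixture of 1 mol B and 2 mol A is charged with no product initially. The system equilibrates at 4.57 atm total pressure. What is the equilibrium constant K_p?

K_p = 0.0228 atm^-2

Basis: 1 mol B initially; let X = conversion of B. Extent ξ = X.
Species balance: n_B = 1 − X; n_A = 2 − 2X; n_C = X.
Total moles n_T = 3 − 2X.
At X = 0.158: n_B = 0.842, n_A = 1.68, n_C = 0.158, n_T = 2.68.
p_i = (n_i/n_T)·P. K_p = p_C / (p_B p_A^2) = 0.0228 atm^-2.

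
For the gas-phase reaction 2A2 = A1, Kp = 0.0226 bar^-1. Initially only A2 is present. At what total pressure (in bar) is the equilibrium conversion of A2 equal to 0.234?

Let X = conversion of A2 (basis 1 mol A2); extent of reaction ξ = 0.5X.
Mole table: n_A2 = 1 − X; n_A1 = 0.5X.
Total moles n_T = 1 − 0.5X.
Kp = p_A1 / (p_A2^2) with p_i = (n_i/n_T)·P.
At X = 0.234: the mole-fraction product g(X) = Π y_i^ν_i = 0.1761. Since Kp = g(X)·P^{-1}, P = (g/Kp)^(1/1) = (0.1761/0.0226)^(1/1) = 7.79 bar.

P = 7.79 bar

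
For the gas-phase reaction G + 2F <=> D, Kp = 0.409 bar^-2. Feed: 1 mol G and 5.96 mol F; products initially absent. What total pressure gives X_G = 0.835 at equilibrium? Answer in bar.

Let X = conversion of G (basis 1 mol G); extent of reaction ξ = X.
Mole table: n_G = 1 − X; n_F = 5.96 − 2X; n_D = X.
n_T = Σnᵢ = 6.96 − 2X.
Kp = p_D / (p_G p_F^2) with p_i = (n_i/n_T)·P.
At X = 0.835: the mole-fraction product g(X) = Π y_i^ν_i = 7.695. Since Kp = g(X)·P^{-2}, P = (g/Kp)^(1/2) = (7.695/0.409)^(1/2) = 4.34 bar.

P = 4.34 bar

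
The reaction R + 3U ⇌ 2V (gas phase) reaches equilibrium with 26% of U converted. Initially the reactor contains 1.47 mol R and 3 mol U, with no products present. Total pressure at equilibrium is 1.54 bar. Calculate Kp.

Kp = 0.134 bar^-2

Let X = conversion of U (basis 3 mol U); extent of reaction ξ = X.
Species balance: n_R = 1.47 − X; n_U = 3 − 3X; n_V = 2X.
n_T = Σnᵢ = 4.47 − 2X.
At X = 0.26: n_R = 1.21, n_U = 2.22, n_V = 0.52, n_T = 3.95.
p_i = (n_i/n_T)·P. Kp = p_V^2 / (p_R p_U^3) = 0.134 bar^-2.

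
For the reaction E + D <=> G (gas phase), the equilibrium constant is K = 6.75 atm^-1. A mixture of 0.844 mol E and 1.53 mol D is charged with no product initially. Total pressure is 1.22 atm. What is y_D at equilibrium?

y_D = 0.502

Take 0.844 mol E as basis and let X be its fractional conversion, so ξ = 0.844X.
Species balance: n_E = 0.844 − 0.844X; n_D = 1.53 − 0.844X; n_G = 0.844X.
Summing: n_T = 2.37 − 0.844X.
Mole fractions y_i = n_i/n_T; K = p_G / (p_E p_D) with p_i = y_i·P.
This yields a degree-2 equation in X; solving on (0,1), X = 0.805.
Then n_D = 0.85, n_T = 1.69, so y_D = 0.502.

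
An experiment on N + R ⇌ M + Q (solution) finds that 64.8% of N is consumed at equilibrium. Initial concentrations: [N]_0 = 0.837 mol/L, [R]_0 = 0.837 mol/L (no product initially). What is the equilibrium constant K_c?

Let X = conversion of N.
Concentrations: [N] = 0.837 − 0.837X; [R] = 0.837 − 0.837X; [M] = 0.837X; [Q] = 0.837X.
At X = 0.648: [N] = 0.295, [R] = 0.295, [M] = 0.542, [Q] = 0.542.
K_c = [M] [Q] / ([N] [R]) = 3.39.

K_c = 3.39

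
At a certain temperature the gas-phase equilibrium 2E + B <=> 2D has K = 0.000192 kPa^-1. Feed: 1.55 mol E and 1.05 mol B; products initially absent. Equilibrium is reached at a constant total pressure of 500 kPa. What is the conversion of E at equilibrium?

Take 1.55 mol E as basis and let X be its fractional conversion, so ξ = 0.775X.
Moles: n_E = 1.55 − 1.55X; n_B = 1.05 − 0.775X; n_D = 1.55X.
Total moles n_T = 2.6 − 0.775X.
With p_i = (n_i/n_T)P, K = p_D^2 / (p_E^2 p_B).
This yields a degree-3 equation in X; solving on (0,1), X = 0.159.

X = 0.159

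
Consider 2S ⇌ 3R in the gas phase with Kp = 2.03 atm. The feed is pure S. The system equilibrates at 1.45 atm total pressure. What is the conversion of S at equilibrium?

X = 0.504

Let X = conversion of S (basis 1 mol S); extent of reaction ξ = 0.5X.
Species balance: n_S = 1 − X; n_R = 1.5X.
Total moles n_T = 1 + 0.5X.
With p_i = (n_i/n_T)P, Kp = p_R^3 / (p_S^2).
Equating to 2.03 atm and solving on 0 < X < 1: X = 0.504.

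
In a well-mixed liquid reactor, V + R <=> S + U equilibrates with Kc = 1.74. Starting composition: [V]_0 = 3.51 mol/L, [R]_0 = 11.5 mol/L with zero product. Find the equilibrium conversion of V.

Let X = conversion of V; extent ξ = 3.51·X mol/L.
Concentrations: [V] = 3.51 − 3.51X; [R] = 11.5 − 3.51X; [S] = 3.51X; [U] = 3.51X.
Kc = [S] [U] / ([V] [R]).
This equals 1.74 at X = 0.836 (the root in 0 < X < 1).

X = 0.836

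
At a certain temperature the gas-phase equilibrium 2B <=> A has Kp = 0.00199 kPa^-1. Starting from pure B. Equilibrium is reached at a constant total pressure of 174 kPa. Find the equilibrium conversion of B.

Take 1 mol B as basis and let X be its fractional conversion, so ξ = 0.5X.
Moles: n_B = 1 − X; n_A = 0.5X.
n_T = Σnᵢ = 1 − 0.5X.
Mole fractions y_i = n_i/n_T; Kp = p_A / (p_B^2) with p_i = y_i·P.
Setting this equal to 0.00199 kPa^-1 and taking the physical root (0 < X < 1) gives X = 0.352.

X = 0.352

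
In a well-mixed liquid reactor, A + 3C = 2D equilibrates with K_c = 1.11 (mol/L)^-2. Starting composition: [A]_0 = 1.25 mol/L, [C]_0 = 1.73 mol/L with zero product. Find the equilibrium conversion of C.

Let X = conversion of C; extent ξ = 1.73X/3 mol/L.
Concentrations: [A] = 1.25 − 0.577X; [C] = 1.73 − 1.73X; [D] = 1.15X.
K_c = [D]^2 / ([A] [C]^3).
Solving K_c = 1.11 for X ∈ (0,1): X = 0.568.

X = 0.568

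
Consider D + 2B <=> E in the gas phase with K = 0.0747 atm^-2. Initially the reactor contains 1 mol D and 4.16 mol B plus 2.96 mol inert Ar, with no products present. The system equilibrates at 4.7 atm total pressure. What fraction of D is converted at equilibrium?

Basis: 1 mol D initially; let X = conversion of D. Extent ξ = X.
At extent ξ: n_D = 1 − X; n_B = 4.16 − 2X; n_E = X; n_I = 2.96 (inert).
Total moles n_T = 8.12 − 2X.
Mole fractions y_i = n_i/n_T; K = p_E / (p_D p_B^2) with p_i = y_i·P.
Setting this equal to 0.0747 atm^-2 and taking the physical root (0 < X < 1) gives X = 0.273.

X = 0.273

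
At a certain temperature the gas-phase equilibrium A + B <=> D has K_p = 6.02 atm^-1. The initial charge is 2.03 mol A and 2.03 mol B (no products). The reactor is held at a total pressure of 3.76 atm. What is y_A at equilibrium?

y_A = 0.171

Let X = conversion of A (basis 2.03 mol A); extent of reaction ξ = 2.03X.
Mole table: n_A = 2.03 − 2.03X; n_B = 2.03 − 2.03X; n_D = 2.03X.
Summing: n_T = 4.06 − 2.03X.
Mole fractions y_i = n_i/n_T; K_p = p_D / (p_A p_B) with p_i = y_i·P.
Equating to 6.02 atm^-1 and solving on 0 < X < 1: X = 0.794.
Then n_A = 0.418, n_T = 2.45, so y_A = 0.171.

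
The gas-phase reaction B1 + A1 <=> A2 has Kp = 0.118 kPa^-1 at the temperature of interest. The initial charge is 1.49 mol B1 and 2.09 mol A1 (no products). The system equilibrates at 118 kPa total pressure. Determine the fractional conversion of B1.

Take 1.49 mol B1 as basis and let X be its fractional conversion, so ξ = 1.49X.
Mole table: n_B1 = 1.49 − 1.49X; n_A1 = 2.09 − 1.49X; n_A2 = 1.49X.
Total moles n_T = 3.58 − 1.49X.
With p_i = (n_i/n_T)P, Kp = p_A2 / (p_B1 p_A1).
Equating to 0.118 kPa^-1 and solving on 0 < X < 1: X = 0.835.

X = 0.835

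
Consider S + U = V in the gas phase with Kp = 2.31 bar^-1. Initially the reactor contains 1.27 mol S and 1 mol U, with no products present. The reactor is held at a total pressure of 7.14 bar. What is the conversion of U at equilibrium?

X = 0.834

Let X = conversion of U (basis 1 mol U); extent of reaction ξ = X.
Moles: n_S = 1.27 − X; n_U = 1 − X; n_V = X.
n_T = Σnᵢ = 2.27 − X.
Mole fractions y_i = n_i/n_T; Kp = p_V / (p_S p_U) with p_i = y_i·P.
Substituting and setting equal to 2.31 bar^-1 gives a polynomial in X; the root in (0,1) is X = 0.834.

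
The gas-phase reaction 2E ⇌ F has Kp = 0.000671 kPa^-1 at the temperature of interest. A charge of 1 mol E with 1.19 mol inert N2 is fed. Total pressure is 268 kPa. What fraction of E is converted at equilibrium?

X = 0.129

Let X = conversion of E (basis 1 mol E); extent of reaction ξ = 0.5X.
Species balance: n_E = 1 − X; n_F = 0.5X; n_I = 1.19 (inert).
Summing: n_T = 2.19 − 0.5X.
Mole fractions y_i = n_i/n_T; Kp = p_F / (p_E^2) with p_i = y_i·P.
Equating to 0.000671 kPa^-1 and solving on 0 < X < 1: X = 0.129.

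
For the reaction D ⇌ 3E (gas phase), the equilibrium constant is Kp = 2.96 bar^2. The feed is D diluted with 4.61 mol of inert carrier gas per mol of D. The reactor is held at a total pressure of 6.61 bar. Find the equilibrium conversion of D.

Basis: 1 mol D initially; let X = conversion of D. Extent ξ = X.
Moles: n_D = 1 − X; n_E = 3X; n_I = 4.61 (inert).
Summing: n_T = 5.61 + 2X.
y_i = n_i/n_T, p_i = y_i·P. Kp = p_E^3 / (p_D).
This yields a degree-3 equation in X; solving on (0,1), X = 0.396.

X = 0.396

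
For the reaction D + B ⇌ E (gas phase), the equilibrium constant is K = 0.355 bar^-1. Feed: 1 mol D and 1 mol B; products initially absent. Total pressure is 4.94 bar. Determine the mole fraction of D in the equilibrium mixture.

y_D = 0.376

Basis: 1 mol D initially; let X = conversion of D. Extent ξ = X.
Moles: n_D = 1 − X; n_B = 1 − X; n_E = X.
n_T = Σnᵢ = 2 − X.
y_i = n_i/n_T, p_i = y_i·P. K = p_E / (p_D p_B).
Substituting and setting equal to 0.355 bar^-1 gives a polynomial in X; the root in (0,1) is X = 0.397.
Then n_D = 0.603, n_T = 1.6, so y_D = 0.376.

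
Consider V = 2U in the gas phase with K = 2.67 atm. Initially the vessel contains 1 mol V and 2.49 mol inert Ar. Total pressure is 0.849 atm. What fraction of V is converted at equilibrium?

X = 0.807

Basis: 1 mol V initially; let X = conversion of V. Extent ξ = X.
Species balance: n_V = 1 − X; n_U = 2X; n_I = 2.49 (inert).
n_T = Σnᵢ = 3.49 + X.
With p_i = (n_i/n_T)P, K = p_U^2 / (p_V).
Equating to 2.67 atm and solving on 0 < X < 1: X = 0.807.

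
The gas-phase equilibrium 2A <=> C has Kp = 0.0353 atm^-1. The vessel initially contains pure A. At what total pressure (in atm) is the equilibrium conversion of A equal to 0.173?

Let X = conversion of A (basis 1 mol A); extent of reaction ξ = 0.5X.
Species balance: n_A = 1 − X; n_C = 0.5X.
Total moles n_T = 1 − 0.5X.
Kp = p_C / (p_A^2) with p_i = (n_i/n_T)·P.
At X = 0.173: the mole-fraction product g(X) = Π y_i^ν_i = 0.1155. Since Kp = g(X)·P^{-1}, P = (g/Kp)^(1/1) = (0.1155/0.0353)^(1/1) = 3.27 atm.

P = 3.27 atm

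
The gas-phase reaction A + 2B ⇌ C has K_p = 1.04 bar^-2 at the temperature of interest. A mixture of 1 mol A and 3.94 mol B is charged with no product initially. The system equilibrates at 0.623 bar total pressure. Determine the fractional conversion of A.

Basis: 1 mol A initially; let X = conversion of A. Extent ξ = X.
Species balance: n_A = 1 − X; n_B = 3.94 − 2X; n_C = X.
Total moles n_T = 4.94 − 2X.
With p_i = (n_i/n_T)P, K_p = p_C / (p_A p_B^2).
Substituting and setting equal to 1.04 bar^-2 gives a polynomial in X; the root in (0,1) is X = 0.197.

X = 0.197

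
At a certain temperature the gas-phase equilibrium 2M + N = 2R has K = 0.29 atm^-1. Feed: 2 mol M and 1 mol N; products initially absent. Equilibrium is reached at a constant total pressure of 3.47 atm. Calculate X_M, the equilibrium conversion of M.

Take 2 mol M as basis and let X be its fractional conversion, so ξ = X.
Species balance: n_M = 2 − 2X; n_N = 1 − X; n_R = 2X.
Summing: n_T = 3 − X.
With p_i = (n_i/n_T)P, K = p_R^2 / (p_M^2 p_N).
Setting this equal to 0.29 atm^-1 and taking the physical root (0 < X < 1) gives X = 0.334.

X = 0.334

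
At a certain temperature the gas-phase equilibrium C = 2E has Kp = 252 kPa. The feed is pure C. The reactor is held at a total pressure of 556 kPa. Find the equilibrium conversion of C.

X = 0.319

Let X = conversion of C (basis 1 mol C); extent of reaction ξ = X.
Mole table: n_C = 1 − X; n_E = 2X.
Summing: n_T = 1 + X.
y_i = n_i/n_T, p_i = y_i·P. Kp = p_E^2 / (p_C).
Substituting and setting equal to 252 kPa gives a polynomial in X; the root in (0,1) is X = 0.319.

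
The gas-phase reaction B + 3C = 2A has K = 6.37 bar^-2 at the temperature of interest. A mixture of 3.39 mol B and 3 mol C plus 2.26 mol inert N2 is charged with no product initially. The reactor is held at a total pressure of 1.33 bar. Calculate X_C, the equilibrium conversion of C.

Let X = conversion of C (basis 3 mol C); extent of reaction ξ = X.
Moles: n_B = 3.39 − X; n_C = 3 − 3X; n_A = 2X; n_I = 2.26 (inert).
Summing: n_T = 8.65 − 2X.
y_i = n_i/n_T, p_i = y_i·P. K = p_A^2 / (p_B p_C^3).
Equating to 6.37 bar^-2 and solving on 0 < X < 1: X = 0.563.

X = 0.563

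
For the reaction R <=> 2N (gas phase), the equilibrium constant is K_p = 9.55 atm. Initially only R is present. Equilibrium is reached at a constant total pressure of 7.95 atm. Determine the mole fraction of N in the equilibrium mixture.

Let X = conversion of R (basis 1 mol R); extent of reaction ξ = X.
Species balance: n_R = 1 − X; n_N = 2X.
Total moles n_T = 1 + X.
Mole fractions y_i = n_i/n_T; K_p = p_N^2 / (p_R) with p_i = y_i·P.
This yields a degree-2 equation in X; solving on (0,1), X = 0.481.
Then n_N = 0.961, n_T = 1.48, so y_N = 0.649.

y_N = 0.649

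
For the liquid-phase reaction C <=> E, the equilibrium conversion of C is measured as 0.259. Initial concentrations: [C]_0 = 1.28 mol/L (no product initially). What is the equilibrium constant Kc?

Let X = conversion of C.
Concentrations: [C] = 1.28 − 1.28X; [E] = 1.28X.
At X = 0.259: [C] = 0.948, [E] = 0.332.
Kc = [E] / ([C]) = 0.35.

Kc = 0.35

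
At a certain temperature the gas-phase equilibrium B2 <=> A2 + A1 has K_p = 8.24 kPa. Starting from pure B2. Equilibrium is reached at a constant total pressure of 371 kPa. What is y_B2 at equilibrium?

Basis: 1 mol B2 initially; let X = conversion of B2. Extent ξ = X.
Species balance: n_B2 = 1 − X; n_A2 = X; n_A1 = X.
Total moles n_T = 1 + X.
y_i = n_i/n_T, p_i = y_i·P. K_p = p_A2 p_A1 / (p_B2).
This yields a degree-2 equation in X; solving on (0,1), X = 0.147.
Then n_B2 = 0.853, n_T = 1.15, so y_B2 = 0.743.

y_B2 = 0.743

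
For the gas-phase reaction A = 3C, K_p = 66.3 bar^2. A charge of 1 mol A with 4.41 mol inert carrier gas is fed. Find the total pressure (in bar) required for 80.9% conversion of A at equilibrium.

P = 6.61 bar

Let X = conversion of A (basis 1 mol A); extent of reaction ξ = X.
Mole table: n_A = 1 − X; n_C = 3X; n_I = 4.41 (inert).
Total moles n_T = 5.41 + 2X.
K_p = p_C^3 / (p_A) with p_i = (n_i/n_T)·P.
At X = 0.809: the mole-fraction product g(X) = Π y_i^ν_i = 1.515. Since K_p = g(X)·P^{2}, P = (K_p/g)^(1/2) = (66.3/1.515)^(1/2) = 6.61 bar.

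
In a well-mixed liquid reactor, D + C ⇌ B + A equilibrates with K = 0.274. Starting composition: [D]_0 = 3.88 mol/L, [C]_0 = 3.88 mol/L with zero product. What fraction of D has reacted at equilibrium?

X = 0.344

Let X = conversion of D; extent ξ = 3.88·X mol/L.
Concentrations: [D] = 3.88 − 3.88X; [C] = 3.88 − 3.88X; [B] = 3.88X; [A] = 3.88X.
K = [B] [A] / ([D] [C]).
Setting equal to 0.274 and solving for X on (0,1) gives X = 0.344.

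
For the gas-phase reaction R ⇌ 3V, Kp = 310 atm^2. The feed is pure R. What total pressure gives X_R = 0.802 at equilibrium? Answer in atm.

P = 5.47 atm

Take 1 mol R as basis and let X be its fractional conversion, so ξ = X.
Species balance: n_R = 1 − X; n_V = 3X.
Summing: n_T = 1 + 2X.
Kp = p_V^3 / (p_R) with p_i = (n_i/n_T)·P.
At X = 0.802: the mole-fraction product g(X) = Π y_i^ν_i = 10.37. Since Kp = g(X)·P^{2}, P = (Kp/g)^(1/2) = (310/10.37)^(1/2) = 5.47 atm.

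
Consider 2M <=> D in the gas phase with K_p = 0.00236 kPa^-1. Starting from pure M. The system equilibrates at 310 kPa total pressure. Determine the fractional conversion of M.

Take 1 mol M as basis and let X be its fractional conversion, so ξ = 0.5X.
Moles: n_M = 1 − X; n_D = 0.5X.
n_T = Σnᵢ = 1 − 0.5X.
Mole fractions y_i = n_i/n_T; K_p = p_D / (p_M^2) with p_i = y_i·P.
Substituting and setting equal to 0.00236 kPa^-1 gives a polynomial in X; the root in (0,1) is X = 0.495.

X = 0.495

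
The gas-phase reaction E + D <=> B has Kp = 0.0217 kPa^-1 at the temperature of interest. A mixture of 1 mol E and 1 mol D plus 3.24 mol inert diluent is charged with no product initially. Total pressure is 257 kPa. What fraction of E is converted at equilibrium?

X = 0.406

Take 1 mol E as basis and let X be its fractional conversion, so ξ = X.
Mole table: n_E = 1 − X; n_D = 1 − X; n_B = X; n_I = 3.24 (inert).
Total moles n_T = 5.24 − X.
Mole fractions y_i = n_i/n_T; Kp = p_B / (p_E p_D) with p_i = y_i·P.
Equating to 0.0217 kPa^-1 and solving on 0 < X < 1: X = 0.406.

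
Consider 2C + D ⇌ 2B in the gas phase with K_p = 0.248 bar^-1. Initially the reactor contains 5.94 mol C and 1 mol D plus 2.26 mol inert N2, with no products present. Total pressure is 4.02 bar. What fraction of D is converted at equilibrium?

Take 1 mol D as basis and let X be its fractional conversion, so ξ = X.
At extent ξ: n_C = 5.94 − 2X; n_D = 1 − X; n_B = 2X; n_I = 2.26 (inert).
Summing: n_T = 9.2 − X.
y_i = n_i/n_T, p_i = y_i·P. K_p = p_B^2 / (p_C^2 p_D).
Setting this equal to 0.248 bar^-1 and taking the physical root (0 < X < 1) gives X = 0.551.

X = 0.551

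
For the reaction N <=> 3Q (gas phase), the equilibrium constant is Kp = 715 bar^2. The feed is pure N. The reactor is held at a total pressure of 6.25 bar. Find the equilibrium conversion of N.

X = 0.870

Let X = conversion of N (basis 1 mol N); extent of reaction ξ = X.
Mole table: n_N = 1 − X; n_Q = 3X.
n_T = Σnᵢ = 1 + 2X.
y_i = n_i/n_T, p_i = y_i·P. Kp = p_Q^3 / (p_N).
Substituting and setting equal to 715 bar^2 gives a polynomial in X; the root in (0,1) is X = 0.870.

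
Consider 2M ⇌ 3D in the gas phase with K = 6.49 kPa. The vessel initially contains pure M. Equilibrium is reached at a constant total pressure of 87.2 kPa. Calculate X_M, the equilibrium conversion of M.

Basis: 1 mol M initially; let X = conversion of M. Extent ξ = 0.5X.
Species balance: n_M = 1 − X; n_D = 1.5X.
Summing: n_T = 1 + 0.5X.
With p_i = (n_i/n_T)P, K = p_D^3 / (p_M^2).
This yields a degree-3 equation in X; solving on (0,1), X = 0.242.

X = 0.242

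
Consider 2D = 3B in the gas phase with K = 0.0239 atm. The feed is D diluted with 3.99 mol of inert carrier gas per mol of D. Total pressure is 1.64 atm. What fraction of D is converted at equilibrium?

X = 0.235

Take 1 mol D as basis and let X be its fractional conversion, so ξ = 0.5X.
Species balance: n_D = 1 − X; n_B = 1.5X; n_I = 3.99 (inert).
Summing: n_T = 4.99 + 0.5X.
With p_i = (n_i/n_T)P, K = p_B^3 / (p_D^2).
Substituting and setting equal to 0.0239 atm gives a polynomial in X; the root in (0,1) is X = 0.235.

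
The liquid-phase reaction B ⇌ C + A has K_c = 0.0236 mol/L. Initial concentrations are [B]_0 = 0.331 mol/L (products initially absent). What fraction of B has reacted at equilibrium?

Let X = conversion of B; extent ξ = 0.331·X mol/L.
Concentrations: [B] = 0.331 − 0.331X; [C] = 0.331X; [A] = 0.331X.
K_c = [C] [A] / ([B]).
Solving K_c = 0.0236 for X ∈ (0,1): X = 0.234.

X = 0.234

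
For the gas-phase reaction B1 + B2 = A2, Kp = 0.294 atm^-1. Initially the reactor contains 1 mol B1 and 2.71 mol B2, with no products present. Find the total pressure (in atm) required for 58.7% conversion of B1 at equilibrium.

P = 7.11 atm

Basis: 1 mol B1 initially; let X = conversion of B1. Extent ξ = X.
At extent ξ: n_B1 = 1 − X; n_B2 = 2.71 − X; n_A2 = X.
Summing: n_T = 3.71 − X.
Kp = p_A2 / (p_B1 p_B2) with p_i = (n_i/n_T)·P.
At X = 0.587: the mole-fraction product g(X) = Π y_i^ν_i = 2.091. Since Kp = g(X)·P^{-1}, P = (g/Kp)^(1/1) = (2.091/0.294)^(1/1) = 7.11 atm.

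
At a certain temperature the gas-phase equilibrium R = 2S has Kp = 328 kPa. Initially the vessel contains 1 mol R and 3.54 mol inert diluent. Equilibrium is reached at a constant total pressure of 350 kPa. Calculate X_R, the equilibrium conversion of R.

X = 0.651

Let X = conversion of R (basis 1 mol R); extent of reaction ξ = X.
Species balance: n_R = 1 − X; n_S = 2X; n_I = 3.54 (inert).
n_T = Σnᵢ = 4.54 + X.
Mole fractions y_i = n_i/n_T; Kp = p_S^2 / (p_R) with p_i = y_i·P.
Equating to 328 kPa and solving on 0 < X < 1: X = 0.651.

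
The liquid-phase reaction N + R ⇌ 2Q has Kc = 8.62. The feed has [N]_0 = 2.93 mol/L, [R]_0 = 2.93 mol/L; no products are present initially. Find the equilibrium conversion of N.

Let X = conversion of N; extent ξ = 2.93·X mol/L.
Concentrations: [N] = 2.93 − 2.93X; [R] = 2.93 − 2.93X; [Q] = 5.86X.
Kc = [Q]^2 / ([N] [R]).
This equals 8.62 at X = 0.595 (the root in 0 < X < 1).

X = 0.595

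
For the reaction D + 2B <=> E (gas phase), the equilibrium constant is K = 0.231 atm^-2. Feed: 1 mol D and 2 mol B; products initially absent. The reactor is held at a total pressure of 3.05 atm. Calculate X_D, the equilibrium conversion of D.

X = 0.393

Take 1 mol D as basis and let X be its fractional conversion, so ξ = X.
Moles: n_D = 1 − X; n_B = 2 − 2X; n_E = X.
n_T = Σnᵢ = 3 − 2X.
y_i = n_i/n_T, p_i = y_i·P. K = p_E / (p_D p_B^2).
Equating to 0.231 atm^-2 and solving on 0 < X < 1: X = 0.393.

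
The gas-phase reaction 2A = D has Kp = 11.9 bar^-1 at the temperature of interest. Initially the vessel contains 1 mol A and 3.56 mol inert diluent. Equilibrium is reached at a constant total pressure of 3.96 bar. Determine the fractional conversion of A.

X = 0.811

Let X = conversion of A (basis 1 mol A); extent of reaction ξ = 0.5X.
Species balance: n_A = 1 − X; n_D = 0.5X; n_I = 3.56 (inert).
n_T = Σnᵢ = 4.56 − 0.5X.
Mole fractions y_i = n_i/n_T; Kp = p_D / (p_A^2) with p_i = y_i·P.
Substituting and setting equal to 11.9 bar^-1 gives a polynomial in X; the root in (0,1) is X = 0.811.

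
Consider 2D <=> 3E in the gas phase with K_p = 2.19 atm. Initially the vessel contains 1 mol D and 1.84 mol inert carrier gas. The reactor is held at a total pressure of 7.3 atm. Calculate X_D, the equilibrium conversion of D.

X = 0.440

Let X = conversion of D (basis 1 mol D); extent of reaction ξ = 0.5X.
At extent ξ: n_D = 1 − X; n_E = 1.5X; n_I = 1.84 (inert).
n_T = Σnᵢ = 2.84 + 0.5X.
y_i = n_i/n_T, p_i = y_i·P. K_p = p_E^3 / (p_D^2).
Equating to 2.19 atm and solving on 0 < X < 1: X = 0.440.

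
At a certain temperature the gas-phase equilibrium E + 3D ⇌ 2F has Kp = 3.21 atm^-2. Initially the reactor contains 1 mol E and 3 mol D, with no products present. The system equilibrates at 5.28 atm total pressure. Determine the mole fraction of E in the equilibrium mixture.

y_E = 0.108

Take 1 mol E as basis and let X be its fractional conversion, so ξ = X.
At extent ξ: n_E = 1 − X; n_D = 3 − 3X; n_F = 2X.
n_T = Σnᵢ = 4 − 2X.
y_i = n_i/n_T, p_i = y_i·P. Kp = p_F^2 / (p_E p_D^3).
Substituting and setting equal to 3.21 atm^-2 gives a polynomial in X; the root in (0,1) is X = 0.726.
Then n_E = 0.274, n_T = 2.55, so y_E = 0.108.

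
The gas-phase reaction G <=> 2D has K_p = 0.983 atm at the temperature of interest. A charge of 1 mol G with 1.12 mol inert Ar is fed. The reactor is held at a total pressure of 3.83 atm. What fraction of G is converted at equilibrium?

Let X = conversion of G (basis 1 mol G); extent of reaction ξ = X.
Mole table: n_G = 1 − X; n_D = 2X; n_I = 1.12 (inert).
Summing: n_T = 2.12 + X.
y_i = n_i/n_T, p_i = y_i·P. K_p = p_D^2 / (p_G).
Setting this equal to 0.983 atm and taking the physical root (0 < X < 1) gives X = 0.325.

X = 0.325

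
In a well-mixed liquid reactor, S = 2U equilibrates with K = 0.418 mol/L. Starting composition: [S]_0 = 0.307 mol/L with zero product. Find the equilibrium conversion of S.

X = 0.438

Let X = conversion of S; extent ξ = 0.307·X mol/L.
Concentrations: [S] = 0.307 − 0.307X; [U] = 0.614X.
K = [U]^2 / ([S]).
Equating to 0.418 mol/L: the physical root is X = 0.438.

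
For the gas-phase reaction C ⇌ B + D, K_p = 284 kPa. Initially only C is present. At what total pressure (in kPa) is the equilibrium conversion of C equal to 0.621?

P = 452 kPa

Let X = conversion of C (basis 1 mol C); extent of reaction ξ = X.
Species balance: n_C = 1 − X; n_B = X; n_D = X.
Total moles n_T = 1 + X.
K_p = p_B p_D / (p_C) with p_i = (n_i/n_T)·P.
At X = 0.621: the mole-fraction product g(X) = Π y_i^ν_i = 0.6277. Since K_p = g(X)·P^{1}, P = (K_p/g)^(1/1) = (284/0.6277)^(1/1) = 452 kPa.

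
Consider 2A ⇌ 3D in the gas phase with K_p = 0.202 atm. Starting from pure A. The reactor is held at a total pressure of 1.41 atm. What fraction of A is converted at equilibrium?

X = 0.290

Take 1 mol A as basis and let X be its fractional conversion, so ξ = 0.5X.
Moles: n_A = 1 − X; n_D = 1.5X.
Total moles n_T = 1 + 0.5X.
Mole fractions y_i = n_i/n_T; K_p = p_D^3 / (p_A^2) with p_i = y_i·P.
Setting this equal to 0.202 atm and taking the physical root (0 < X < 1) gives X = 0.290.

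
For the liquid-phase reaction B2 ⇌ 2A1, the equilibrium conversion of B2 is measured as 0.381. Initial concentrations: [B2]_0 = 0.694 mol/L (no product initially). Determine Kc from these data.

Kc = 0.651 mol/L

Let X = conversion of B2.
Concentrations: [B2] = 0.694 − 0.694X; [A1] = 1.39X.
At X = 0.381: [B2] = 0.43, [A1] = 0.529.
Kc = [A1]^2 / ([B2]) = 0.651 mol/L.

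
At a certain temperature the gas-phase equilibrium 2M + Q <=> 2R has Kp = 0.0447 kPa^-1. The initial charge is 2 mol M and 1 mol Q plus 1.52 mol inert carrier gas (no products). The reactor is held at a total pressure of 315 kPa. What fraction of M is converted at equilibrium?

X = 0.557

Let X = conversion of M (basis 2 mol M); extent of reaction ξ = X.
Moles: n_M = 2 − 2X; n_Q = 1 − X; n_R = 2X; n_I = 1.52 (inert).
Total moles n_T = 4.52 − X.
With p_i = (n_i/n_T)P, Kp = p_R^2 / (p_M^2 p_Q).
This yields a degree-3 equation in X; solving on (0,1), X = 0.557.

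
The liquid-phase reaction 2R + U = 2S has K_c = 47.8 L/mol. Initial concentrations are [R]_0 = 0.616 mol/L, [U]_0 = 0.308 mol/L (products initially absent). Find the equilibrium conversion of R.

Let X = conversion of R; extent ξ = 0.616X/2 mol/L.
Concentrations: [R] = 0.616 − 0.616X; [U] = 0.308 − 0.308X; [S] = 0.616X.
K_c = [S]^2 / ([R]^2 [U]).
Equating to 47.8 L/mol: the physical root is X = 0.683.

X = 0.683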